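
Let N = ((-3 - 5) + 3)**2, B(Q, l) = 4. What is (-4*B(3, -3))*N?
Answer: -400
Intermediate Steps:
N = 25 (N = (-8 + 3)**2 = (-5)**2 = 25)
(-4*B(3, -3))*N = -4*4*25 = -16*25 = -400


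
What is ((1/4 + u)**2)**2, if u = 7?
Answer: 707281/256 ≈ 2762.8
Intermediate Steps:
((1/4 + u)**2)**2 = ((1/4 + 7)**2)**2 = ((29/4)**2)**2 = (841/16)**2 = 707281/256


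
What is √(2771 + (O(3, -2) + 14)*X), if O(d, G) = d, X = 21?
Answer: 2*√782 ≈ 55.929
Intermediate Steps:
√(2771 + (O(3, -2) + 14)*X) = √(2771 + (3 + 14)*21) = √(2771 + 17*21) = √(2771 + 357) = √3128 = 2*√782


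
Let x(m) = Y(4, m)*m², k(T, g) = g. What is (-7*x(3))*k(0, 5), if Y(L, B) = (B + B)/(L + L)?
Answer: -945/4 ≈ -236.25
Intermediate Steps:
Y(L, B) = B/L (Y(L, B) = (2*B)/((2*L)) = (2*B)*(1/(2*L)) = B/L)
x(m) = m³/4 (x(m) = (m/4)*m² = m³/4)
(-7*x(3))*k(0, 5) = -7*3³/4*5 = -7*27/4*5 = -189/4*5 = -945/4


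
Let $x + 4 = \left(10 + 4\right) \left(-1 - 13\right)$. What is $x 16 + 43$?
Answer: $-3157$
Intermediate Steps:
$x = -200$ ($x = -4 + \left(10 + 4\right) \left(-1 - 13\right) = -4 + 14 \left(-14\right) = -4 - 196 = -200$)
$x 16 + 43 = \left(-200\right) 16 + 43 = -3200 + 43 = -3157$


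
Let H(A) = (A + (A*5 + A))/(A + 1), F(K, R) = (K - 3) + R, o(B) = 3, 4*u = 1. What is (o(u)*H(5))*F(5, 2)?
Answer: 70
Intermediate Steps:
u = ¼ (u = (¼)*1 = ¼ ≈ 0.25000)
F(K, R) = -3 + K + R (F(K, R) = (-3 + K) + R = -3 + K + R)
H(A) = 7*A/(1 + A) (H(A) = (A + (5*A + A))/(1 + A) = (A + 6*A)/(1 + A) = (7*A)/(1 + A) = 7*A/(1 + A))
(o(u)*H(5))*F(5, 2) = (3*(7*5/(1 + 5)))*(-3 + 5 + 2) = (3*(7*5/6))*4 = (3*(7*5*(⅙)))*4 = (3*(35/6))*4 = (35/2)*4 = 70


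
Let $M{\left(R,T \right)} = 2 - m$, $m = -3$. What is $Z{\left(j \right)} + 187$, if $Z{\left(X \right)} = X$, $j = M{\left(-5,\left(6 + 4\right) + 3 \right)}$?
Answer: $192$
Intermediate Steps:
$M{\left(R,T \right)} = 5$ ($M{\left(R,T \right)} = 2 - -3 = 2 + 3 = 5$)
$j = 5$
$Z{\left(j \right)} + 187 = 5 + 187 = 192$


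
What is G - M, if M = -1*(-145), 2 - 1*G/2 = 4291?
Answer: -8723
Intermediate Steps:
G = -8578 (G = 4 - 2*4291 = 4 - 8582 = -8578)
M = 145
G - M = -8578 - 1*145 = -8578 - 145 = -8723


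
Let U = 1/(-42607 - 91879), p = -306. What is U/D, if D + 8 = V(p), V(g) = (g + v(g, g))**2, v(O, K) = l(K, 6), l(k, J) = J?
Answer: -1/12102664112 ≈ -8.2626e-11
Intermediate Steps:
v(O, K) = 6
V(g) = (6 + g)**2 (V(g) = (g + 6)**2 = (6 + g)**2)
D = 89992 (D = -8 + (6 - 306)**2 = -8 + (-300)**2 = -8 + 90000 = 89992)
U = -1/134486 (U = 1/(-134486) = -1/134486 ≈ -7.4357e-6)
U/D = -1/134486/89992 = -1/134486*1/89992 = -1/12102664112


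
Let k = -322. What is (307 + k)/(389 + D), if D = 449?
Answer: -15/838 ≈ -0.017900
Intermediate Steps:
(307 + k)/(389 + D) = (307 - 322)/(389 + 449) = -15/838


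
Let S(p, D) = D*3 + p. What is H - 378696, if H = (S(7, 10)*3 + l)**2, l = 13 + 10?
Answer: -360740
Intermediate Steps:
S(p, D) = p + 3*D (S(p, D) = 3*D + p = p + 3*D)
l = 23
H = 17956 (H = ((7 + 3*10)*3 + 23)**2 = ((7 + 30)*3 + 23)**2 = (37*3 + 23)**2 = (111 + 23)**2 = 134**2 = 17956)
H - 378696 = 17956 - 378696 = -360740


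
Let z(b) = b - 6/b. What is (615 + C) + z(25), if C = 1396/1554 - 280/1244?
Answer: 3868969318/6041175 ≈ 640.43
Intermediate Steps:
C = 162688/241647 (C = 1396*(1/1554) - 280*1/1244 = 698/777 - 70/311 = 162688/241647 ≈ 0.67325)
(615 + C) + z(25) = (615 + 162688/241647) + (25 - 6/25) = 148775593/241647 + (25 - 6*1/25) = 148775593/241647 + (25 - 6/25) = 148775593/241647 + 619/25 = 3868969318/6041175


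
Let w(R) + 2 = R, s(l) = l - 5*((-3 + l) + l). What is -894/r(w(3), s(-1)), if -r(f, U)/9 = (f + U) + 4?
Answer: 298/87 ≈ 3.4253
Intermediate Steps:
s(l) = 15 - 9*l (s(l) = l - 5*(-3 + 2*l) = l + (15 - 10*l) = 15 - 9*l)
w(R) = -2 + R
r(f, U) = -36 - 9*U - 9*f (r(f, U) = -9*((f + U) + 4) = -9*((U + f) + 4) = -9*(4 + U + f) = -36 - 9*U - 9*f)
-894/r(w(3), s(-1)) = -894/(-36 - 9*(15 - 9*(-1)) - 9*(-2 + 3)) = -894/(-36 - 9*(15 + 9) - 9*1) = -894/(-36 - 9*24 - 9) = -894/(-36 - 216 - 9) = -894/(-261) = -894*(-1/261) = 298/87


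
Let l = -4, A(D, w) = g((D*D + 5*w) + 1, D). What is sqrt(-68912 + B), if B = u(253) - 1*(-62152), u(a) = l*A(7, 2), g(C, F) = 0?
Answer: 26*I*sqrt(10) ≈ 82.219*I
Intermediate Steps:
A(D, w) = 0
u(a) = 0 (u(a) = -4*0 = 0)
B = 62152 (B = 0 - 1*(-62152) = 0 + 62152 = 62152)
sqrt(-68912 + B) = sqrt(-68912 + 62152) = sqrt(-6760) = 26*I*sqrt(10)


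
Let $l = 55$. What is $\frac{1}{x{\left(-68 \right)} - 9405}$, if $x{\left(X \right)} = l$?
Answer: $- \frac{1}{9350} \approx -0.00010695$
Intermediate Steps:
$x{\left(X \right)} = 55$
$\frac{1}{x{\left(-68 \right)} - 9405} = \frac{1}{55 - 9405} = \frac{1}{-9350} = - \frac{1}{9350}$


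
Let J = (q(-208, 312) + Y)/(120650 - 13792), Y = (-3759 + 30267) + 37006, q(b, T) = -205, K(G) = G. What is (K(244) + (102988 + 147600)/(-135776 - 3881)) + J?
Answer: 3623390332773/14923467706 ≈ 242.80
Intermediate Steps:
Y = 63514 (Y = 26508 + 37006 = 63514)
J = 63309/106858 (J = (-205 + 63514)/(120650 - 13792) = 63309/106858 ≈ 0.59246)
(K(244) + (102988 + 147600)/(-135776 - 3881)) + J = (244 + (102988 + 147600)/(-135776 - 3881)) + 63309/106858 = (244 + 250588/(-139657)) + 63309/106858 = (244 + 250588*(-1/139657)) + 63309/106858 = (244 - 250588/139657) + 63309/106858 = 33825720/139657 + 63309/106858 = 3623390332773/14923467706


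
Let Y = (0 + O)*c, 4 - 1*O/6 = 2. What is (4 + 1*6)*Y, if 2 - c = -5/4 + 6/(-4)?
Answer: 570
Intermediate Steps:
c = 19/4 (c = 2 - (-5/4 + 6/(-4)) = 2 - (-5*¼ + 6*(-¼)) = 2 - (-5/4 - 3/2) = 2 - 1*(-11/4) = 2 + 11/4 = 19/4 ≈ 4.7500)
O = 12 (O = 24 - 6*2 = 24 - 12 = 12)
Y = 57 (Y = (0 + 12)*(19/4) = 12*(19/4) = 57)
(4 + 1*6)*Y = (4 + 1*6)*57 = (4 + 6)*57 = 10*57 = 570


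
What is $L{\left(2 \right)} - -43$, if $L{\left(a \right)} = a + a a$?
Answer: $49$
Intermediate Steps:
$L{\left(a \right)} = a + a^{2}$
$L{\left(2 \right)} - -43 = 2 \left(1 + 2\right) - -43 = 2 \cdot 3 + 43 = 6 + 43 = 49$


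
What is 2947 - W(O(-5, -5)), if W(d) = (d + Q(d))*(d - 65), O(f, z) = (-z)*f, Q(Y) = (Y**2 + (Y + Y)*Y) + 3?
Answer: 169717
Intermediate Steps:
Q(Y) = 3 + 3*Y**2 (Q(Y) = (Y**2 + (2*Y)*Y) + 3 = (Y**2 + 2*Y**2) + 3 = 3*Y**2 + 3 = 3 + 3*Y**2)
O(f, z) = -f*z
W(d) = (-65 + d)*(3 + d + 3*d**2) (W(d) = (d + (3 + 3*d**2))*(d - 65) = (3 + d + 3*d**2)*(-65 + d) = (-65 + d)*(3 + d + 3*d**2))
2947 - W(O(-5, -5)) = 2947 - (-195 - 194*(-1*(-5)*(-5))**2 - (-62)*(-5)*(-5) + 3*(-1*(-5)*(-5))**3) = 2947 - (-195 - 194*(-25)**2 - 62*(-25) + 3*(-25)**3) = 2947 - (-195 - 194*625 + 1550 + 3*(-15625)) = 2947 - (-195 - 121250 + 1550 - 46875) = 2947 - 1*(-166770) = 2947 + 166770 = 169717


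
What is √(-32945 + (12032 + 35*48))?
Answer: 3*I*√2137 ≈ 138.68*I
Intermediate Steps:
√(-32945 + (12032 + 35*48)) = √(-32945 + (12032 + 1680)) = √(-32945 + 13712) = √(-19233) = 3*I*√2137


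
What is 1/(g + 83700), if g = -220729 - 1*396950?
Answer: -1/533979 ≈ -1.8727e-6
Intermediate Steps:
g = -617679 (g = -220729 - 396950 = -617679)
1/(g + 83700) = 1/(-617679 + 83700) = 1/(-533979) = -1/533979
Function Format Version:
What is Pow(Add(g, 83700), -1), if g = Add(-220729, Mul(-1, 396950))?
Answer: Rational(-1, 533979) ≈ -1.8727e-6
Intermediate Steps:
g = -617679 (g = Add(-220729, -396950) = -617679)
Pow(Add(g, 83700), -1) = Pow(Add(-617679, 83700), -1) = Pow(-533979, -1) = Rational(-1, 533979)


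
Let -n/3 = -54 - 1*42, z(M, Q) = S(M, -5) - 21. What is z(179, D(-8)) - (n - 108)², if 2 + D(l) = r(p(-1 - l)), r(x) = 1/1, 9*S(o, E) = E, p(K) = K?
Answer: -291794/9 ≈ -32422.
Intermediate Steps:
S(o, E) = E/9
r(x) = 1 (r(x) = 1*1 = 1)
D(l) = -1 (D(l) = -2 + 1 = -1)
z(M, Q) = -194/9 (z(M, Q) = (⅑)*(-5) - 21 = -5/9 - 21 = -194/9)
n = 288 (n = -3*(-54 - 1*42) = -3*(-54 - 42) = -3*(-96) = 288)
z(179, D(-8)) - (n - 108)² = -194/9 - (288 - 108)² = -194/9 - 1*180² = -194/9 - 1*32400 = -194/9 - 32400 = -291794/9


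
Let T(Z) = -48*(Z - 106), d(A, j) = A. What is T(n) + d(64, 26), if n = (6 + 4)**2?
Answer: 352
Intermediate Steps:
n = 100 (n = 10**2 = 100)
T(Z) = 5088 - 48*Z (T(Z) = -48*(-106 + Z) = 5088 - 48*Z)
T(n) + d(64, 26) = (5088 - 48*100) + 64 = (5088 - 4800) + 64 = 288 + 64 = 352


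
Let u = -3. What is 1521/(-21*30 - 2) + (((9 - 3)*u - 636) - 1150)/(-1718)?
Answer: -736475/542888 ≈ -1.3566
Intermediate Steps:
1521/(-21*30 - 2) + (((9 - 3)*u - 636) - 1150)/(-1718) = 1521/(-21*30 - 2) + (((9 - 3)*(-3) - 636) - 1150)/(-1718) = 1521/(-630 - 2) + ((6*(-3) - 636) - 1150)*(-1/1718) = 1521/(-632) + ((-18 - 636) - 1150)*(-1/1718) = 1521*(-1/632) + (-654 - 1150)*(-1/1718) = -1521/632 - 1804*(-1/1718) = -1521/632 + 902/859 = -736475/542888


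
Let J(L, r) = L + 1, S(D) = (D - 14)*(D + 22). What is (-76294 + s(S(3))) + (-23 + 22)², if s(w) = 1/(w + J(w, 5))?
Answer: -41884858/549 ≈ -76293.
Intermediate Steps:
S(D) = (-14 + D)*(22 + D)
J(L, r) = 1 + L
s(w) = 1/(1 + 2*w) (s(w) = 1/(w + (1 + w)) = 1/(1 + 2*w))
(-76294 + s(S(3))) + (-23 + 22)² = (-76294 + 1/(1 + 2*(-308 + 3² + 8*3))) + (-23 + 22)² = (-76294 + 1/(1 + 2*(-308 + 9 + 24))) + (-1)² = (-76294 + 1/(1 + 2*(-275))) + 1 = (-76294 + 1/(1 - 550)) + 1 = (-76294 + 1/(-549)) + 1 = (-76294 - 1/549) + 1 = -41885407/549 + 1 = -41884858/549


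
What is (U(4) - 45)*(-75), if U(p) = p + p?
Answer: 2775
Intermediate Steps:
U(p) = 2*p
(U(4) - 45)*(-75) = (2*4 - 45)*(-75) = (8 - 45)*(-75) = -37*(-75) = 2775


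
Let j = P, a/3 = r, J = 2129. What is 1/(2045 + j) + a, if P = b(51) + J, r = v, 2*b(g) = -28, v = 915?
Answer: 11419201/4160 ≈ 2745.0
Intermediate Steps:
b(g) = -14 (b(g) = (½)*(-28) = -14)
r = 915
a = 2745 (a = 3*915 = 2745)
P = 2115 (P = -14 + 2129 = 2115)
j = 2115
1/(2045 + j) + a = 1/(2045 + 2115) + 2745 = 1/4160 + 2745 = 11419201/4160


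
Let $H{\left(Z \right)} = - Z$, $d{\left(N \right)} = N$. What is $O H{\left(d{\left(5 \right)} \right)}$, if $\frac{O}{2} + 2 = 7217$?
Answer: $-72150$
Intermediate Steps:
$O = 14430$ ($O = -4 + 2 \cdot 7217 = -4 + 14434 = 14430$)
$O H{\left(d{\left(5 \right)} \right)} = 14430 \left(\left(-1\right) 5\right) = 14430 \left(-5\right) = -72150$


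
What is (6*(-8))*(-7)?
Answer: 336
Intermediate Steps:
(6*(-8))*(-7) = -48*(-7) = 336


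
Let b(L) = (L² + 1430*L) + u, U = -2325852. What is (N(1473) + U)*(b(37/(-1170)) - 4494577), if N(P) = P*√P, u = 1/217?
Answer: 86258961794137322389/8251425 - 655550485874927257*√1473/99017100 ≈ 1.0200e+13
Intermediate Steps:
u = 1/217 ≈ 0.0046083
b(L) = 1/217 + L² + 1430*L (b(L) = (L² + 1430*L) + 1/217 = 1/217 + L² + 1430*L)
N(P) = P^(3/2)
(N(1473) + U)*(b(37/(-1170)) - 4494577) = (1473^(3/2) - 2325852)*((1/217 + (37/(-1170))² + 1430*(37/(-1170))) - 4494577) = (1473*√1473 - 2325852)*((1/217 + (37*(-1/1170))² + 1430*(37*(-1/1170))) - 4494577) = (-2325852 + 1473*√1473)*((1/217 + (-37/1170)² + 1430*(-37/1170)) - 4494577) = (-2325852 + 1473*√1473)*((1/217 + 1369/1368900 - 407/9) - 4494577) = (-2325852 + 1473*√1473)*(-13431653927/297051300 - 4494577) = (-2325852 + 1473*√1473)*(-1335133372454027/297051300) = 86258961794137322389/8251425 - 655550485874927257*√1473/99017100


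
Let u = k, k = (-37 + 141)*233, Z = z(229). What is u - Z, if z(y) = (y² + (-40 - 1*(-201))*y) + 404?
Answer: -65482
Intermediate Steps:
z(y) = 404 + y² + 161*y (z(y) = (y² + (-40 + 201)*y) + 404 = (y² + 161*y) + 404 = 404 + y² + 161*y)
Z = 89714 (Z = 404 + 229² + 161*229 = 404 + 52441 + 36869 = 89714)
k = 24232 (k = 104*233 = 24232)
u = 24232
u - Z = 24232 - 1*89714 = 24232 - 89714 = -65482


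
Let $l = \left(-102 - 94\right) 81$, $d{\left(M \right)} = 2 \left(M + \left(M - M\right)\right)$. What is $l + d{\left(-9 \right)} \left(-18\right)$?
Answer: $-15552$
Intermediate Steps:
$d{\left(M \right)} = 2 M$ ($d{\left(M \right)} = 2 \left(M + 0\right) = 2 M$)
$l = -15876$ ($l = \left(-196\right) 81 = -15876$)
$l + d{\left(-9 \right)} \left(-18\right) = -15876 + 2 \left(-9\right) \left(-18\right) = -15876 - -324 = -15876 + 324 = -15552$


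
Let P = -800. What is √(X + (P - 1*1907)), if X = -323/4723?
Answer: 2*I*√15096460233/4723 ≈ 52.029*I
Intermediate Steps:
X = -323/4723 (X = -323*1/4723 = -323/4723 ≈ -0.068389)
√(X + (P - 1*1907)) = √(-323/4723 + (-800 - 1*1907)) = √(-323/4723 + (-800 - 1907)) = √(-323/4723 - 2707) = √(-12785484/4723) = 2*I*√15096460233/4723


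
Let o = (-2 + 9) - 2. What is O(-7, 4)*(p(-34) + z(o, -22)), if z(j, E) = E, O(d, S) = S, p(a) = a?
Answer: -224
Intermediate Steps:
o = 5 (o = 7 - 2 = 5)
O(-7, 4)*(p(-34) + z(o, -22)) = 4*(-34 - 22) = 4*(-56) = -224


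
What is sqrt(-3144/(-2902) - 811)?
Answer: I*sqrt(1705199239)/1451 ≈ 28.459*I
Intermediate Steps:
sqrt(-3144/(-2902) - 811) = sqrt(-3144*(-1/2902) - 811) = sqrt(1572/1451 - 811) = sqrt(-1175189/1451) = I*sqrt(1705199239)/1451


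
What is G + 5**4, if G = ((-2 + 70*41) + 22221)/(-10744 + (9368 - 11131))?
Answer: 2597262/4169 ≈ 622.99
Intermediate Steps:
G = -8363/4169 (G = ((-2 + 2870) + 22221)/(-10744 - 1763) = (2868 + 22221)/(-12507) = 25089*(-1/12507) = -8363/4169 ≈ -2.0060)
G + 5**4 = -8363/4169 + 5**4 = -8363/4169 + 625 = 2597262/4169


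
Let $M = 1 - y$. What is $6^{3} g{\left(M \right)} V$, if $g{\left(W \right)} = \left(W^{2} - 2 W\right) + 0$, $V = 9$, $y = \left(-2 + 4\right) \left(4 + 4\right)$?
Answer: $495720$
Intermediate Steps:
$y = 16$ ($y = 2 \cdot 8 = 16$)
$M = -15$ ($M = 1 - 16 = -15$)
$g{\left(W \right)} = W^{2} - 2 W$
$6^{3} g{\left(M \right)} V = 6^{3} \left(- 15 \left(-2 - 15\right)\right) 9 = 216 \left(\left(-15\right) \left(-17\right)\right) 9 = 216 \cdot 255 \cdot 9 = 55080 \cdot 9 = 495720$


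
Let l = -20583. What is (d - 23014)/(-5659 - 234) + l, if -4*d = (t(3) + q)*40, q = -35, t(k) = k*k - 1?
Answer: -121272875/5893 ≈ -20579.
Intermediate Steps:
t(k) = -1 + k**2 (t(k) = k**2 - 1 = -1 + k**2)
d = 270 (d = -((-1 + 3**2) - 35)*40/4 = -((-1 + 9) - 35)*40/4 = -(8 - 35)*40/4 = -(-27)*40/4 = -1/4*(-1080) = 270)
(d - 23014)/(-5659 - 234) + l = (270 - 23014)/(-5659 - 234) - 20583 = -22744/(-5893) - 20583 = -22744*(-1/5893) - 20583 = 22744/5893 - 20583 = -121272875/5893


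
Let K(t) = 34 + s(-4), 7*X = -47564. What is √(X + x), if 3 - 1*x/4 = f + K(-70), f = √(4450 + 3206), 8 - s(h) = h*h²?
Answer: 2*√(-88284 - 98*√1914)/7 ≈ 86.93*I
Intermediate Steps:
s(h) = 8 - h³ (s(h) = 8 - h*h² = 8 - h³)
X = -47564/7 (X = (⅐)*(-47564) = -47564/7 ≈ -6794.9)
f = 2*√1914 (f = √7656 = 2*√1914 ≈ 87.499)
K(t) = 106 (K(t) = 34 + (8 - 1*(-4)³) = 34 + (8 - 1*(-64)) = 34 + (8 + 64) = 34 + 72 = 106)
x = -412 - 8*√1914 (x = 12 - 4*(2*√1914 + 106) = 12 - 4*(106 + 2*√1914) = 12 + (-424 - 8*√1914) = -412 - 8*√1914 ≈ -761.99)
√(X + x) = √(-47564/7 + (-412 - 8*√1914)) = √(-50448/7 - 8*√1914)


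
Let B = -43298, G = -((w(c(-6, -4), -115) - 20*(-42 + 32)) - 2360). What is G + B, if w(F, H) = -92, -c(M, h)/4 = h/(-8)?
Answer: -41046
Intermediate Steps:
c(M, h) = h/2 (c(M, h) = -4*h/(-8) = -4*h*(-1)/8 = -(-1)*h/2 = h/2)
G = 2252 (G = -((-92 - 20*(-42 + 32)) - 2360) = -((-92 - 20*(-10)) - 2360) = -((-92 + 200) - 2360) = -(108 - 2360) = -1*(-2252) = 2252)
G + B = 2252 - 43298 = -41046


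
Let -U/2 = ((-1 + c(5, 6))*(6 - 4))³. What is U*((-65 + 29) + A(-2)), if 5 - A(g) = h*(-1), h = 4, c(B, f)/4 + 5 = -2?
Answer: -10536048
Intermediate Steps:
c(B, f) = -28 (c(B, f) = -20 + 4*(-2) = -20 - 8 = -28)
U = 390224 (U = -2*(-1 - 28)³*(6 - 4)³ = -2*(-29*2)³ = -2*(-58)³ = -2*(-195112) = 390224)
A(g) = 9 (A(g) = 5 - 4*(-1) = 5 - 1*(-4) = 5 + 4 = 9)
U*((-65 + 29) + A(-2)) = 390224*((-65 + 29) + 9) = 390224*(-36 + 9) = 390224*(-27) = -10536048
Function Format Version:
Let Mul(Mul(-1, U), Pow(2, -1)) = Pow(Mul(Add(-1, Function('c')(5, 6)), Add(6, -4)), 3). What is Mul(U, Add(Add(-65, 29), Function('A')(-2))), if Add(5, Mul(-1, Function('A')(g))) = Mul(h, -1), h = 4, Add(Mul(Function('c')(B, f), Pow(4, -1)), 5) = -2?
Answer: -10536048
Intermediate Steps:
Function('c')(B, f) = -28 (Function('c')(B, f) = Add(-20, Mul(4, -2)) = Add(-20, -8) = -28)
U = 390224 (U = Mul(-2, Pow(Mul(Add(-1, -28), Add(6, -4)), 3)) = Mul(-2, Pow(Mul(-29, 2), 3)) = Mul(-2, Pow(-58, 3)) = Mul(-2, -195112) = 390224)
Function('A')(g) = 9 (Function('A')(g) = Add(5, Mul(-1, Mul(4, -1))) = Add(5, Mul(-1, -4)) = Add(5, 4) = 9)
Mul(U, Add(Add(-65, 29), Function('A')(-2))) = Mul(390224, Add(Add(-65, 29), 9)) = Mul(390224, Add(-36, 9)) = Mul(390224, -27) = -10536048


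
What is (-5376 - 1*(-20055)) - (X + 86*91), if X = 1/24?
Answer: 164471/24 ≈ 6853.0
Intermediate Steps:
X = 1/24 ≈ 0.041667
(-5376 - 1*(-20055)) - (X + 86*91) = (-5376 - 1*(-20055)) - (1/24 + 86*91) = (-5376 + 20055) - (1/24 + 7826) = 14679 - 1*187825/24 = 14679 - 187825/24 = 164471/24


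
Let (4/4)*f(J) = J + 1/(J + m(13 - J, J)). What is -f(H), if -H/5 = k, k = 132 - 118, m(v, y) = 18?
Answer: 3641/52 ≈ 70.019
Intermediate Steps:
k = 14
H = -70 (H = -5*14 = -70)
f(J) = J + 1/(18 + J) (f(J) = J + 1/(J + 18) = J + 1/(18 + J))
-f(H) = -(1 + (-70)² + 18*(-70))/(18 - 70) = -(1 + 4900 - 1260)/(-52) = -(-1)*3641/52 = -1*(-3641/52) = 3641/52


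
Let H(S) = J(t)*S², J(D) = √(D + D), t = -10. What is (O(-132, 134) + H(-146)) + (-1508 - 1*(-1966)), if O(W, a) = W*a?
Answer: -17230 + 42632*I*√5 ≈ -17230.0 + 95328.0*I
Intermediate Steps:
J(D) = √2*√D (J(D) = √(2*D) = √2*√D)
H(S) = 2*I*√5*S² (H(S) = (√2*√(-10))*S² = (√2*(I*√10))*S² = (2*I*√5)*S² = 2*I*√5*S²)
(O(-132, 134) + H(-146)) + (-1508 - 1*(-1966)) = (-132*134 + 2*I*√5*(-146)²) + (-1508 - 1*(-1966)) = (-17688 + 2*I*√5*21316) + (-1508 + 1966) = (-17688 + 42632*I*√5) + 458 = -17230 + 42632*I*√5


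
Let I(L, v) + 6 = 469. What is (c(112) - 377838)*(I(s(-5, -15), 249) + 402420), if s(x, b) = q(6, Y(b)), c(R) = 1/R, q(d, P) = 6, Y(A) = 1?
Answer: -17049144375965/112 ≈ -1.5222e+11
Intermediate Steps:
s(x, b) = 6
I(L, v) = 463 (I(L, v) = -6 + 469 = 463)
(c(112) - 377838)*(I(s(-5, -15), 249) + 402420) = (1/112 - 377838)*(463 + 402420) = (1/112 - 377838)*402883 = -42317855/112*402883 = -17049144375965/112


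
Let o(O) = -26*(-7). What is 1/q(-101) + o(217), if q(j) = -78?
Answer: 14195/78 ≈ 181.99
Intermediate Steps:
o(O) = 182
1/q(-101) + o(217) = 1/(-78) + 182 = -1/78 + 182 = 14195/78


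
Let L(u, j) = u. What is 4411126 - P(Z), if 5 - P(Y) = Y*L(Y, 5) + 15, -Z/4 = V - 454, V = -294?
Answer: 13363200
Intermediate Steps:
Z = 2992 (Z = -4*(-294 - 454) = -4*(-748) = 2992)
P(Y) = -10 - Y**2 (P(Y) = 5 - (Y*Y + 15) = 5 - (Y**2 + 15) = 5 - (15 + Y**2) = 5 + (-15 - Y**2) = -10 - Y**2)
4411126 - P(Z) = 4411126 - (-10 - 1*2992**2) = 4411126 - (-10 - 1*8952064) = 4411126 - (-10 - 8952064) = 4411126 - 1*(-8952074) = 4411126 + 8952074 = 13363200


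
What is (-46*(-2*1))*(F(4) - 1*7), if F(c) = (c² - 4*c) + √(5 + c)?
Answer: -368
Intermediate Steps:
F(c) = c² + √(5 + c) - 4*c
(-46*(-2*1))*(F(4) - 1*7) = (-46*(-2*1))*((4² + √(5 + 4) - 4*4) - 1*7) = (-(-92))*((16 + √9 - 16) - 7) = (-46*(-2))*((16 + 3 - 16) - 7) = 92*(3 - 7) = 92*(-4) = -368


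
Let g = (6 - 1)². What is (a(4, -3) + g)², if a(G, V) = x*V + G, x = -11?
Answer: 3844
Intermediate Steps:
g = 25 (g = 5² = 25)
a(G, V) = G - 11*V (a(G, V) = -11*V + G = G - 11*V)
(a(4, -3) + g)² = ((4 - 11*(-3)) + 25)² = ((4 + 33) + 25)² = (37 + 25)² = 62² = 3844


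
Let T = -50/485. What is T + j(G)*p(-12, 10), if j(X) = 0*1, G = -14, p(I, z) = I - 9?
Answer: -10/97 ≈ -0.10309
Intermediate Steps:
p(I, z) = -9 + I
j(X) = 0
T = -10/97 (T = -50*1/485 = -10/97 ≈ -0.10309)
T + j(G)*p(-12, 10) = -10/97 + 0*(-9 - 12) = -10/97 + 0*(-21) = -10/97 + 0 = -10/97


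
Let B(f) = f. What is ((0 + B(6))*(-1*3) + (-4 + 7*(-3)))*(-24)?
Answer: 1032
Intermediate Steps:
((0 + B(6))*(-1*3) + (-4 + 7*(-3)))*(-24) = ((0 + 6)*(-1*3) + (-4 + 7*(-3)))*(-24) = (6*(-3) + (-4 - 21))*(-24) = (-18 - 25)*(-24) = -43*(-24) = 1032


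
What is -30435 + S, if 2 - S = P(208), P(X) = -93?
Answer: -30340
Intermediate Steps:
S = 95 (S = 2 - 1*(-93) = 2 + 93 = 95)
-30435 + S = -30435 + 95 = -30340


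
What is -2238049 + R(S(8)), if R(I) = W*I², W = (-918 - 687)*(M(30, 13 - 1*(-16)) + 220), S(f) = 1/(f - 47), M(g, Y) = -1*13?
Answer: -378267196/169 ≈ -2.2383e+6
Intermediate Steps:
M(g, Y) = -13
S(f) = 1/(-47 + f)
W = -332235 (W = (-918 - 687)*(-13 + 220) = -1605*207 = -332235)
R(I) = -332235*I²
-2238049 + R(S(8)) = -2238049 - 332235/(-47 + 8)² = -2238049 - 332235*(1/(-39))² = -2238049 - 332235*(-1/39)² = -2238049 - 332235*1/1521 = -2238049 - 36915/169 = -378267196/169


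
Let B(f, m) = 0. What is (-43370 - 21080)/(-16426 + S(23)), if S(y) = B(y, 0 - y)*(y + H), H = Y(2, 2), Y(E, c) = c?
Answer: 32225/8213 ≈ 3.9237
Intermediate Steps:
H = 2
S(y) = 0 (S(y) = 0*(y + 2) = 0*(2 + y) = 0)
(-43370 - 21080)/(-16426 + S(23)) = (-43370 - 21080)/(-16426 + 0) = -64450/(-16426) = -64450*(-1/16426) = 32225/8213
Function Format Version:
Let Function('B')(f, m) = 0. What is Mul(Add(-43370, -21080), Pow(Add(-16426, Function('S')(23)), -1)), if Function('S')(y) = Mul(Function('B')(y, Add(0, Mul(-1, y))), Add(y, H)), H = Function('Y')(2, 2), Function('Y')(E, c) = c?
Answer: Rational(32225, 8213) ≈ 3.9237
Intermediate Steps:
H = 2
Function('S')(y) = 0 (Function('S')(y) = Mul(0, Add(y, 2)) = Mul(0, Add(2, y)) = 0)
Mul(Add(-43370, -21080), Pow(Add(-16426, Function('S')(23)), -1)) = Mul(Add(-43370, -21080), Pow(Add(-16426, 0), -1)) = Mul(-64450, Pow(-16426, -1)) = Mul(-64450, Rational(-1, 16426)) = Rational(32225, 8213)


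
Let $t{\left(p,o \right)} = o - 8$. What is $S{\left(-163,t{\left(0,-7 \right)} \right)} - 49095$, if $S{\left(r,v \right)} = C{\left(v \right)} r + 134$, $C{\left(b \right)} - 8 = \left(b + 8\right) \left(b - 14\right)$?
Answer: $-83354$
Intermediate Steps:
$t{\left(p,o \right)} = -8 + o$ ($t{\left(p,o \right)} = o - 8 = -8 + o$)
$C{\left(b \right)} = 8 + \left(-14 + b\right) \left(8 + b\right)$ ($C{\left(b \right)} = 8 + \left(b + 8\right) \left(b - 14\right) = 8 + \left(8 + b\right) \left(-14 + b\right) = 8 + \left(-14 + b\right) \left(8 + b\right)$)
$S{\left(r,v \right)} = 134 + r \left(-104 + v^{2} - 6 v\right)$ ($S{\left(r,v \right)} = \left(-104 + v^{2} - 6 v\right) r + 134 = r \left(-104 + v^{2} - 6 v\right) + 134 = 134 + r \left(-104 + v^{2} - 6 v\right)$)
$S{\left(-163,t{\left(0,-7 \right)} \right)} - 49095 = \left(134 - - 163 \left(104 - \left(-8 - 7\right)^{2} + 6 \left(-8 - 7\right)\right)\right) - 49095 = \left(134 - - 163 \left(104 - \left(-15\right)^{2} + 6 \left(-15\right)\right)\right) - 49095 = \left(134 - - 163 \left(104 - 225 - 90\right)\right) - 49095 = \left(134 - \left(-163\right) \left(-211\right)\right) - 49095 = \left(134 - 34393\right) - 49095 = -34259 - 49095 = -83354$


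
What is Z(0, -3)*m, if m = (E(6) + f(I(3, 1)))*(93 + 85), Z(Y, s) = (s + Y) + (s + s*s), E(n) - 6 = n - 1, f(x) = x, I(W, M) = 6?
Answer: 9078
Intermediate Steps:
E(n) = 5 + n (E(n) = 6 + (n - 1) = 6 + (-1 + n) = 5 + n)
Z(Y, s) = Y + s² + 2*s (Z(Y, s) = (Y + s) + (s + s²) = Y + s² + 2*s)
m = 3026 (m = ((5 + 6) + 6)*(93 + 85) = (11 + 6)*178 = 17*178 = 3026)
Z(0, -3)*m = (0 + (-3)² + 2*(-3))*3026 = (0 + 9 - 6)*3026 = 3*3026 = 9078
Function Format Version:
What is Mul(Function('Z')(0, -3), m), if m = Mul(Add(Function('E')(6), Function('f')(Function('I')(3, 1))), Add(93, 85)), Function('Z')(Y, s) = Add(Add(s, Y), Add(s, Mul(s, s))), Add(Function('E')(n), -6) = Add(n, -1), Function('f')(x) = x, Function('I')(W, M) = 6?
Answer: 9078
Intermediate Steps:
Function('E')(n) = Add(5, n) (Function('E')(n) = Add(6, Add(n, -1)) = Add(6, Add(-1, n)) = Add(5, n))
Function('Z')(Y, s) = Add(Y, Pow(s, 2), Mul(2, s)) (Function('Z')(Y, s) = Add(Add(Y, s), Add(s, Pow(s, 2))) = Add(Y, Pow(s, 2), Mul(2, s)))
m = 3026 (m = Mul(Add(Add(5, 6), 6), Add(93, 85)) = Mul(Add(11, 6), 178) = Mul(17, 178) = 3026)
Mul(Function('Z')(0, -3), m) = Mul(Add(0, Pow(-3, 2), Mul(2, -3)), 3026) = Mul(Add(0, 9, -6), 3026) = Mul(3, 3026) = 9078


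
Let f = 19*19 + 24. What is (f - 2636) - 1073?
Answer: -3324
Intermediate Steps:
f = 385 (f = 361 + 24 = 385)
(f - 2636) - 1073 = (385 - 2636) - 1073 = -2251 - 1073 = -3324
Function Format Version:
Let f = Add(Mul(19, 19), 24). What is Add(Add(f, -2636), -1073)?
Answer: -3324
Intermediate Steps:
f = 385 (f = Add(361, 24) = 385)
Add(Add(f, -2636), -1073) = Add(Add(385, -2636), -1073) = Add(-2251, -1073) = -3324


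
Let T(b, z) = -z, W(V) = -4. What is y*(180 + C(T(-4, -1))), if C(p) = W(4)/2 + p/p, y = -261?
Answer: -46719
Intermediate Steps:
C(p) = -1 (C(p) = -4/2 + p/p = -4*½ + 1 = -2 + 1 = -1)
y*(180 + C(T(-4, -1))) = -261*(180 - 1) = -261*179 = -46719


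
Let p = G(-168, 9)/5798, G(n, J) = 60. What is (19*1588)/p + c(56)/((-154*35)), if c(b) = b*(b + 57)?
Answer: 3367540822/1155 ≈ 2.9156e+6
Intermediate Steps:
c(b) = b*(57 + b)
p = 30/2899 (p = 60/5798 = 60*(1/5798) = 30/2899 ≈ 0.010348)
(19*1588)/p + c(56)/((-154*35)) = (19*1588)/(30/2899) + (56*(57 + 56))/((-154*35)) = 30172*(2899/30) + (56*113)/(-5390) = 43734314/15 + 6328*(-1/5390) = 43734314/15 - 452/385 = 3367540822/1155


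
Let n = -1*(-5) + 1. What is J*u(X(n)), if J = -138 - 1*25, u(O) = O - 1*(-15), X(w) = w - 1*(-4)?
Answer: -4075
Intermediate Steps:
n = 6 (n = 5 + 1 = 6)
X(w) = 4 + w (X(w) = w + 4 = 4 + w)
u(O) = 15 + O (u(O) = O + 15 = 15 + O)
J = -163 (J = -138 - 25 = -163)
J*u(X(n)) = -163*(15 + (4 + 6)) = -163*(15 + 10) = -163*25 = -4075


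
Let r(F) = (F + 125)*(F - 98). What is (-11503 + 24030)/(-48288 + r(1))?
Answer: -12527/60510 ≈ -0.20702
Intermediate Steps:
r(F) = (-98 + F)*(125 + F) (r(F) = (125 + F)*(-98 + F) = (-98 + F)*(125 + F))
(-11503 + 24030)/(-48288 + r(1)) = (-11503 + 24030)/(-48288 + (-12250 + 1**2 + 27*1)) = 12527/(-48288 + (-12250 + 1 + 27)) = 12527/(-48288 - 12222) = 12527/(-60510) = 12527*(-1/60510) = -12527/60510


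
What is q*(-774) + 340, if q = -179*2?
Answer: 277432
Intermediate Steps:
q = -358
q*(-774) + 340 = -358*(-774) + 340 = 277092 + 340 = 277432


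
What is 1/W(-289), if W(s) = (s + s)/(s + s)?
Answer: 1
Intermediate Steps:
W(s) = 1 (W(s) = (2*s)/((2*s)) = (1/(2*s))*(2*s) = 1)
1/W(-289) = 1/1 = 1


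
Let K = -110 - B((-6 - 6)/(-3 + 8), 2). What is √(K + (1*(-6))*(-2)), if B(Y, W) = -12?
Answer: I*√86 ≈ 9.2736*I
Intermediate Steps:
K = -98 (K = -110 - 1*(-12) = -110 + 12 = -98)
√(K + (1*(-6))*(-2)) = √(-98 + (1*(-6))*(-2)) = √(-98 - 6*(-2)) = √(-98 + 12) = √(-86) = I*√86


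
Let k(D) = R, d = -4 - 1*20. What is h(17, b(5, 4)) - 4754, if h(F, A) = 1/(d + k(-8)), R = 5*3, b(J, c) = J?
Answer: -42787/9 ≈ -4754.1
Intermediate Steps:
d = -24 (d = -4 - 20 = -24)
R = 15
k(D) = 15
h(F, A) = -⅑ (h(F, A) = 1/(-24 + 15) = 1/(-9) = -⅑)
h(17, b(5, 4)) - 4754 = -⅑ - 4754 = -42787/9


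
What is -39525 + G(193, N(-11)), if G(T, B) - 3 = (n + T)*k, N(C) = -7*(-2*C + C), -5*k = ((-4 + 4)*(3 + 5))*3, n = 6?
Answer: -39522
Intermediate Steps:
k = 0 (k = -(-4 + 4)*(3 + 5)*3/5 = -0*8*3/5 = -0*3 = -⅕*0 = 0)
N(C) = 7*C (N(C) = -(-7)*C = 7*C)
G(T, B) = 3 (G(T, B) = 3 + (6 + T)*0 = 3 + 0 = 3)
-39525 + G(193, N(-11)) = -39525 + 3 = -39522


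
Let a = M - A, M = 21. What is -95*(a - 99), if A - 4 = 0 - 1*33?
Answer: 4655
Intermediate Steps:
A = -29 (A = 4 + (0 - 1*33) = 4 + (0 - 33) = 4 - 33 = -29)
a = 50 (a = 21 - 1*(-29) = 21 + 29 = 50)
-95*(a - 99) = -95*(50 - 99) = -95*(-49) = 4655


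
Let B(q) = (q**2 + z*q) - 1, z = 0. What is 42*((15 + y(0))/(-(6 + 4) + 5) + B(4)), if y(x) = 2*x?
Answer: 504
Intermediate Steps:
B(q) = -1 + q**2 (B(q) = (q**2 + 0*q) - 1 = (q**2 + 0) - 1 = q**2 - 1 = -1 + q**2)
42*((15 + y(0))/(-(6 + 4) + 5) + B(4)) = 42*((15 + 2*0)/(-(6 + 4) + 5) + (-1 + 4**2)) = 42*((15 + 0)/(-1*10 + 5) + (-1 + 16)) = 42*(15/(-10 + 5) + 15) = 42*(15/(-5) + 15) = 42*(15*(-1/5) + 15) = 42*(-3 + 15) = 42*12 = 504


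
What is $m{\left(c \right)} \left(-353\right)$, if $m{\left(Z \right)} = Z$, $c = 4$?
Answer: $-1412$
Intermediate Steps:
$m{\left(c \right)} \left(-353\right) = 4 \left(-353\right) = -1412$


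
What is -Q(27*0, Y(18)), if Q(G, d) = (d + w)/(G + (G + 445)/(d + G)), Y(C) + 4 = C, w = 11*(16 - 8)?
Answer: -1428/445 ≈ -3.2090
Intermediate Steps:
w = 88 (w = 11*8 = 88)
Y(C) = -4 + C
Q(G, d) = (88 + d)/(G + (445 + G)/(G + d)) (Q(G, d) = (d + 88)/(G + (G + 445)/(d + G)) = (88 + d)/(G + (445 + G)/(G + d)))
-Q(27*0, Y(18)) = -((-4 + 18)² + 88*(27*0) + 88*(-4 + 18) + (27*0)*(-4 + 18))/(445 + 27*0 + (27*0)² + (27*0)*(-4 + 18)) = -(14² + 88*0 + 88*14 + 0*14)/(445 + 0 + 0² + 0*14) = -(196 + 0 + 1232 + 0)/(445 + 0 + 0 + 0) = -1428/445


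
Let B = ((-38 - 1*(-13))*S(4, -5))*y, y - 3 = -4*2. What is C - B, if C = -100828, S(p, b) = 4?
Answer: -101328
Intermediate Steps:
y = -5 (y = 3 - 4*2 = 3 - 8 = -5)
B = 500 (B = ((-38 - 1*(-13))*4)*(-5) = ((-38 + 13)*4)*(-5) = -25*4*(-5) = -100*(-5) = 500)
C - B = -100828 - 1*500 = -100828 - 500 = -101328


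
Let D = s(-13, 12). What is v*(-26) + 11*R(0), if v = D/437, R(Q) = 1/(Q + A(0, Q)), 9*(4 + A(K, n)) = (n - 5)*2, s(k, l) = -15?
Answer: -1101/874 ≈ -1.2597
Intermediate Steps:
D = -15
A(K, n) = -46/9 + 2*n/9 (A(K, n) = -4 + ((n - 5)*2)/9 = -4 + ((-5 + n)*2)/9 = -4 + (-10 + 2*n)/9 = -4 + (-10/9 + 2*n/9) = -46/9 + 2*n/9)
R(Q) = 1/(-46/9 + 11*Q/9) (R(Q) = 1/(Q + (-46/9 + 2*Q/9)) = 1/(-46/9 + 11*Q/9))
v = -15/437 ≈ -0.034325
v*(-26) + 11*R(0) = -15/437*(-26) + 11*(9/(-46 + 11*0)) = 390/437 + 11*(9/(-46 + 0)) = 390/437 + 11*(9/(-46)) = 390/437 + 11*(9*(-1/46)) = 390/437 + 11*(-9/46) = 390/437 - 99/46 = -1101/874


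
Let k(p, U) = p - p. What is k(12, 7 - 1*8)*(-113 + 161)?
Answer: 0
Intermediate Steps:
k(p, U) = 0
k(12, 7 - 1*8)*(-113 + 161) = 0*(-113 + 161) = 0*48 = 0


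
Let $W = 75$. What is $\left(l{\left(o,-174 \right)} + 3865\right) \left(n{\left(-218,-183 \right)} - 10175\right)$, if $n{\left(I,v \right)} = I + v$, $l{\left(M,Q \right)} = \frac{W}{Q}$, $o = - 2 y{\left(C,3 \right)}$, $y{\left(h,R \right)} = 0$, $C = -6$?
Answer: $- \frac{1185278760}{29} \approx -4.0872 \cdot 10^{7}$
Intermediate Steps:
$o = 0$ ($o = \left(-2\right) 0 = 0$)
$l{\left(M,Q \right)} = \frac{75}{Q}$
$\left(l{\left(o,-174 \right)} + 3865\right) \left(n{\left(-218,-183 \right)} - 10175\right) = \left(\frac{75}{-174} + 3865\right) \left(\left(-218 - 183\right) - 10175\right) = \left(75 \left(- \frac{1}{174}\right) + 3865\right) \left(-401 - 10175\right) = \left(- \frac{25}{58} + 3865\right) \left(-10576\right) = \frac{224145}{58} \left(-10576\right) = - \frac{1185278760}{29}$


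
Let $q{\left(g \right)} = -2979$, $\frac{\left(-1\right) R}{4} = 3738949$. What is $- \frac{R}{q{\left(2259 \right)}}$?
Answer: $- \frac{14955796}{2979} \approx -5020.4$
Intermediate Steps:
$R = -14955796$ ($R = \left(-4\right) 3738949 = -14955796$)
$- \frac{R}{q{\left(2259 \right)}} = - \frac{-14955796}{-2979} = - \frac{\left(-14955796\right) \left(-1\right)}{2979} = \left(-1\right) \frac{14955796}{2979} = - \frac{14955796}{2979}$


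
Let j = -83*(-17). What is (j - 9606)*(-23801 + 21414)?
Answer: 19561465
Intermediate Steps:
j = 1411
(j - 9606)*(-23801 + 21414) = (1411 - 9606)*(-23801 + 21414) = -8195*(-2387) = 19561465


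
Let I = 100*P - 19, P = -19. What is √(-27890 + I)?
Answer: I*√29809 ≈ 172.65*I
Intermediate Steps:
I = -1919 (I = 100*(-19) - 19 = -1900 - 19 = -1919)
√(-27890 + I) = √(-27890 - 1919) = √(-29809) = I*√29809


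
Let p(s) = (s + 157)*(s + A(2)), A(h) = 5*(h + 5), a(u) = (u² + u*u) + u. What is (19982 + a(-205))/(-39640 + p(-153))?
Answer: -103827/40112 ≈ -2.5884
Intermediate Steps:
a(u) = u + 2*u² (a(u) = (u² + u²) + u = 2*u² + u = u + 2*u²)
A(h) = 25 + 5*h (A(h) = 5*(5 + h) = 25 + 5*h)
p(s) = (35 + s)*(157 + s) (p(s) = (s + 157)*(s + (25 + 5*2)) = (157 + s)*(s + (25 + 10)) = (157 + s)*(s + 35) = (157 + s)*(35 + s) = (35 + s)*(157 + s))
(19982 + a(-205))/(-39640 + p(-153)) = (19982 - 205*(1 + 2*(-205)))/(-39640 + (5495 + (-153)² + 192*(-153))) = (19982 - 205*(1 - 410))/(-39640 + (5495 + 23409 - 29376)) = (19982 - 205*(-409))/(-39640 - 472) = (19982 + 83845)/(-40112) = 103827*(-1/40112) = -103827/40112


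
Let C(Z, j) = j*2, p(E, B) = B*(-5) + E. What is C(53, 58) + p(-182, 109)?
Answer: -611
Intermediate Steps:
p(E, B) = E - 5*B (p(E, B) = -5*B + E = E - 5*B)
C(Z, j) = 2*j
C(53, 58) + p(-182, 109) = 2*58 + (-182 - 5*109) = 116 + (-182 - 545) = 116 - 727 = -611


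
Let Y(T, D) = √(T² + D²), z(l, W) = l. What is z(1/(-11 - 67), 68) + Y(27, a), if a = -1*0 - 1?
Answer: -1/78 + √730 ≈ 27.006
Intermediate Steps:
a = -1 (a = 0 - 1 = -1)
Y(T, D) = √(D² + T²)
z(1/(-11 - 67), 68) + Y(27, a) = 1/(-11 - 67) + √((-1)² + 27²) = 1/(-78) + √(1 + 729) = -1/78 + √730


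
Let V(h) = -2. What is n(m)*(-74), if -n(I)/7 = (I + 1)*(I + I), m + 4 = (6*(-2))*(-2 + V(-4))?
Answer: 2051280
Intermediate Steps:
m = 44 (m = -4 + (6*(-2))*(-2 - 2) = -4 - 12*(-4) = -4 + 48 = 44)
n(I) = -14*I*(1 + I) (n(I) = -7*(I + 1)*(I + I) = -7*(1 + I)*2*I = -14*I*(1 + I))
n(m)*(-74) = -14*44*(1 + 44)*(-74) = -14*44*45*(-74) = -27720*(-74) = 2051280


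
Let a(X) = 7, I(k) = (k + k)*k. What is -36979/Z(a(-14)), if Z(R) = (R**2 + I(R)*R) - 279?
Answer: -36979/456 ≈ -81.094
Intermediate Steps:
I(k) = 2*k**2 (I(k) = (2*k)*k = 2*k**2)
Z(R) = -279 + R**2 + 2*R**3 (Z(R) = (R**2 + (2*R**2)*R) - 279 = (R**2 + 2*R**3) - 279 = -279 + R**2 + 2*R**3)
-36979/Z(a(-14)) = -36979/(-279 + 7**2 + 2*7**3) = -36979/(-279 + 49 + 2*343) = -36979/(-279 + 49 + 686) = -36979/456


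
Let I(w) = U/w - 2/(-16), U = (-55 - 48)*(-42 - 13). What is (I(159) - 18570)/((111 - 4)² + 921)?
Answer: -23575561/15734640 ≈ -1.4983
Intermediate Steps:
U = 5665 (U = -103*(-55) = 5665)
I(w) = ⅛ + 5665/w (I(w) = 5665/w - 2/(-16) = 5665/w - 2*(-1/16) = 5665/w + ⅛ = ⅛ + 5665/w)
(I(159) - 18570)/((111 - 4)² + 921) = ((⅛)*(45320 + 159)/159 - 18570)/((111 - 4)² + 921) = ((⅛)*(1/159)*45479 - 18570)/(107² + 921) = (45479/1272 - 18570)/(11449 + 921) = -23575561/1272/12370 = -23575561/1272*1/12370 = -23575561/15734640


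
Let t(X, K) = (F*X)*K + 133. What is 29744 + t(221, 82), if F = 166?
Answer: 3038129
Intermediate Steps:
t(X, K) = 133 + 166*K*X (t(X, K) = (166*X)*K + 133 = 166*K*X + 133 = 133 + 166*K*X)
29744 + t(221, 82) = 29744 + (133 + 166*82*221) = 29744 + (133 + 3008252) = 29744 + 3008385 = 3038129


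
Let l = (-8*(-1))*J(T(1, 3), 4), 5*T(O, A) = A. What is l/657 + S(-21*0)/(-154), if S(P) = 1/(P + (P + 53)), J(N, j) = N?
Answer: 64201/8937390 ≈ 0.0071834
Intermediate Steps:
T(O, A) = A/5
l = 24/5 (l = (-8*(-1))*((1/5)*3) = 8*(3/5) = 24/5 ≈ 4.8000)
S(P) = 1/(53 + 2*P) (S(P) = 1/(P + (53 + P)) = 1/(53 + 2*P))
l/657 + S(-21*0)/(-154) = (24/5)/657 + 1/((53 + 2*(-21*0))*(-154)) = (24/5)*(1/657) - 1/154/(53 + 2*0) = 8/1095 - 1/154/(53 + 0) = 8/1095 - 1/154/53 = 8/1095 + (1/53)*(-1/154) = 8/1095 - 1/8162 = 64201/8937390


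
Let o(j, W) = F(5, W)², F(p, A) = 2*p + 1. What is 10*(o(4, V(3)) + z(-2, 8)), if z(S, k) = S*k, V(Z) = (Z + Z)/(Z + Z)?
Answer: 1050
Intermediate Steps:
V(Z) = 1 (V(Z) = (2*Z)/((2*Z)) = (2*Z)*(1/(2*Z)) = 1)
F(p, A) = 1 + 2*p
o(j, W) = 121 (o(j, W) = (1 + 2*5)² = (1 + 10)² = 11² = 121)
10*(o(4, V(3)) + z(-2, 8)) = 10*(121 - 2*8) = 10*(121 - 16) = 10*105 = 1050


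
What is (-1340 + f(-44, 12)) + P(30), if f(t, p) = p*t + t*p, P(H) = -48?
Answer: -2444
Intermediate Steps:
f(t, p) = 2*p*t (f(t, p) = p*t + p*t = 2*p*t)
(-1340 + f(-44, 12)) + P(30) = (-1340 + 2*12*(-44)) - 48 = (-1340 - 1056) - 48 = -2396 - 48 = -2444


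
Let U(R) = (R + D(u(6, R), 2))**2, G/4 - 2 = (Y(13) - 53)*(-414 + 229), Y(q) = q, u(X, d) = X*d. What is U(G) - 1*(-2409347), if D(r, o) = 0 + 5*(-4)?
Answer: 877859091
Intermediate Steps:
D(r, o) = -20 (D(r, o) = 0 - 20 = -20)
G = 29608 (G = 8 + 4*((13 - 53)*(-414 + 229)) = 8 + 4*(-40*(-185)) = 8 + 4*7400 = 8 + 29600 = 29608)
U(R) = (-20 + R)**2 (U(R) = (R - 20)**2 = (-20 + R)**2)
U(G) - 1*(-2409347) = (-20 + 29608)**2 - 1*(-2409347) = 29588**2 + 2409347 = 875449744 + 2409347 = 877859091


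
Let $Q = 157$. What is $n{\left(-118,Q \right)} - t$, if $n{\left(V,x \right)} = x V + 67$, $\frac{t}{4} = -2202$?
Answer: $-9651$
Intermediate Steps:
$t = -8808$ ($t = 4 \left(-2202\right) = -8808$)
$n{\left(V,x \right)} = 67 + V x$ ($n{\left(V,x \right)} = V x + 67 = 67 + V x$)
$n{\left(-118,Q \right)} - t = \left(67 - 18526\right) - -8808 = \left(67 - 18526\right) + 8808 = -18459 + 8808 = -9651$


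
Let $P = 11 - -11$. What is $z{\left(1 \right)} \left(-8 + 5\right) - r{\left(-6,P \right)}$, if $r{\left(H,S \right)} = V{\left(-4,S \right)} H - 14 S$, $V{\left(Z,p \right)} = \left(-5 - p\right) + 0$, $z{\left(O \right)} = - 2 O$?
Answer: $152$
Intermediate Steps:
$P = 22$ ($P = 11 + 11 = 22$)
$V{\left(Z,p \right)} = -5 - p$
$r{\left(H,S \right)} = - 14 S + H \left(-5 - S\right)$ ($r{\left(H,S \right)} = \left(-5 - S\right) H - 14 S = H \left(-5 - S\right) - 14 S = - 14 S + H \left(-5 - S\right)$)
$z{\left(1 \right)} \left(-8 + 5\right) - r{\left(-6,P \right)} = \left(-2\right) 1 \left(-8 + 5\right) - \left(\left(-14\right) 22 - - 6 \left(5 + 22\right)\right) = \left(-2\right) \left(-3\right) - \left(-308 - \left(-6\right) 27\right) = 6 - \left(-308 + 162\right) = 6 - -146 = 6 + 146 = 152$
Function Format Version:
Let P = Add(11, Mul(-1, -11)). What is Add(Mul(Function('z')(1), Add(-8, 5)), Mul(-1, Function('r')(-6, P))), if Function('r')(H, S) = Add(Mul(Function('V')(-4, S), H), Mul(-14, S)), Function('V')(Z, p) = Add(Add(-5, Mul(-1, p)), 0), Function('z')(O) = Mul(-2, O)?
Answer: 152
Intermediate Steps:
P = 22 (P = Add(11, 11) = 22)
Function('V')(Z, p) = Add(-5, Mul(-1, p))
Function('r')(H, S) = Add(Mul(-14, S), Mul(H, Add(-5, Mul(-1, S)))) (Function('r')(H, S) = Add(Mul(Add(-5, Mul(-1, S)), H), Mul(-14, S)) = Add(Mul(H, Add(-5, Mul(-1, S))), Mul(-14, S)) = Add(Mul(-14, S), Mul(H, Add(-5, Mul(-1, S)))))
Add(Mul(Function('z')(1), Add(-8, 5)), Mul(-1, Function('r')(-6, P))) = Add(Mul(Mul(-2, 1), Add(-8, 5)), Mul(-1, Add(Mul(-14, 22), Mul(-1, -6, Add(5, 22))))) = Add(Mul(-2, -3), Mul(-1, Add(-308, Mul(-1, -6, 27)))) = Add(6, Mul(-1, Add(-308, 162))) = Add(6, Mul(-1, -146)) = Add(6, 146) = 152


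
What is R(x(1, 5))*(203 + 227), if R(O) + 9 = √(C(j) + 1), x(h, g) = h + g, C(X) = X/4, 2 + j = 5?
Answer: -3870 + 215*√7 ≈ -3301.2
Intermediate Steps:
j = 3 (j = -2 + 5 = 3)
C(X) = X/4 (C(X) = X*(¼) = X/4)
x(h, g) = g + h
R(O) = -9 + √7/2 (R(O) = -9 + √((¼)*3 + 1) = -9 + √(¾ + 1) = -9 + √(7/4) = -9 + √7/2)
R(x(1, 5))*(203 + 227) = (-9 + √7/2)*(203 + 227) = (-9 + √7/2)*430 = -3870 + 215*√7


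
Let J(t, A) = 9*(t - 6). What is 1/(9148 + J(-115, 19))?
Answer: 1/8059 ≈ 0.00012408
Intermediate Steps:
J(t, A) = -54 + 9*t (J(t, A) = 9*(-6 + t) = -54 + 9*t)
1/(9148 + J(-115, 19)) = 1/(9148 + (-54 + 9*(-115))) = 1/(9148 + (-54 - 1035)) = 1/(9148 - 1089) = 1/8059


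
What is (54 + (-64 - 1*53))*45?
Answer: -2835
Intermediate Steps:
(54 + (-64 - 1*53))*45 = (54 + (-64 - 53))*45 = (54 - 117)*45 = -63*45 = -2835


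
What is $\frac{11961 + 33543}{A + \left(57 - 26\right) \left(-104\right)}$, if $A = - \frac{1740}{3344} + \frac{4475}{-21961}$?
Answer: $- \frac{835425955584}{59203986839} \approx -14.111$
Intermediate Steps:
$A = - \frac{13294135}{18359396}$ ($A = \left(-1740\right) \frac{1}{3344} + 4475 \left(- \frac{1}{21961}\right) = - \frac{435}{836} - \frac{4475}{21961} = - \frac{13294135}{18359396} \approx -0.7241$)
$\frac{11961 + 33543}{A + \left(57 - 26\right) \left(-104\right)} = \frac{11961 + 33543}{- \frac{13294135}{18359396} + \left(57 - 26\right) \left(-104\right)} = \frac{45504}{- \frac{13294135}{18359396} + 31 \left(-104\right)} = \frac{45504}{- \frac{13294135}{18359396} - 3224} = \frac{45504}{- \frac{59203986839}{18359396}} = 45504 \left(- \frac{18359396}{59203986839}\right) = - \frac{835425955584}{59203986839}$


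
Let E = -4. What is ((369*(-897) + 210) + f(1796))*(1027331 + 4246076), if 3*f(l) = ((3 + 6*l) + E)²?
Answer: 607012788416332/3 ≈ 2.0234e+14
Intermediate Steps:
f(l) = (-1 + 6*l)²/3 (f(l) = ((3 + 6*l) - 4)²/3 = (-1 + 6*l)²/3)
((369*(-897) + 210) + f(1796))*(1027331 + 4246076) = ((369*(-897) + 210) + (-1 + 6*1796)²/3)*(1027331 + 4246076) = ((-330993 + 210) + (-1 + 10776)²/3)*5273407 = (-330783 + (⅓)*10775²)*5273407 = (-330783 + (⅓)*116100625)*5273407 = (-330783 + 116100625/3)*5273407 = (115108276/3)*5273407 = 607012788416332/3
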